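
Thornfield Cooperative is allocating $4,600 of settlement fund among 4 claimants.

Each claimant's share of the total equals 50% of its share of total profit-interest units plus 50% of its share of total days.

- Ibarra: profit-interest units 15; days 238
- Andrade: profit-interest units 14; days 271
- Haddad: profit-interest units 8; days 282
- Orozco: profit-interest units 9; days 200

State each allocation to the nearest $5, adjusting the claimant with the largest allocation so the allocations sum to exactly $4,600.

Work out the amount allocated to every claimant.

Ibarra: $1,300 | Andrade: $1,330 | Haddad: $1,055 | Orozco: $915

Totals — profit-interest units 46, days 991.
Blended shares (50% profit-interest units + 50% days): Ibarra 0.2831; Andrade 0.2889; Haddad 0.2292; Orozco 0.1987.
Unrounded shares: Ibarra 1,302.37; Andrade 1,328.96; Haddad 1,054.49; Orozco 914.18.
After rounding ($5): Ibarra $1,300; Andrade $1,330; Haddad $1,055; Orozco $915. Sum = $4,600.
No rounding difference to absorb.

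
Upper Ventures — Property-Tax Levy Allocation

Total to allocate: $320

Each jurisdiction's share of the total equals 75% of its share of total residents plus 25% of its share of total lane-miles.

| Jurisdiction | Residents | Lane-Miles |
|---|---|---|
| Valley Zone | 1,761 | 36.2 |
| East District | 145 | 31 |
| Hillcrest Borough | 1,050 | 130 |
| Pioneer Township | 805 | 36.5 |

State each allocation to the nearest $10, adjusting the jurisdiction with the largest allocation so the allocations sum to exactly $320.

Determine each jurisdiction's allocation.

Residents total 3,761; lane-miles total 233.7.
Combined weights (75% residents + 25% lane-miles): Valley Zone 0.3899; East District 0.0621; Hillcrest Borough 0.3485; Pioneer Township 0.1996.
Raw shares: Valley Zone 124.77; East District 19.86; Hillcrest Borough 111.50; Pioneer Township 63.86.
At nearest $10: Valley Zone $120; East District $20; Hillcrest Borough $110; Pioneer Township $60. Sum = $310.
Difference $320 − $310 = +$10 applied to largest allocation (Valley Zone): Valley Zone becomes $130.

Valley Zone: $130 · East District: $20 · Hillcrest Borough: $110 · Pioneer Township: $60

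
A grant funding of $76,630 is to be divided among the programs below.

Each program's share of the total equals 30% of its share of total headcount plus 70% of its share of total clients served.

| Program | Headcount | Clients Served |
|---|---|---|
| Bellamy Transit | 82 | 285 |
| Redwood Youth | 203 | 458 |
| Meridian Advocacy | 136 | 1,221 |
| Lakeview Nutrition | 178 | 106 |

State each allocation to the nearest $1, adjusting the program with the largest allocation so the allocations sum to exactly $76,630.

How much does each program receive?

Headcount total 599; clients served total 2,070.
Combined weights (30% headcount + 70% clients served): Bellamy Transit 0.1374; Redwood Youth 0.2565; Meridian Advocacy 0.4810; Lakeview Nutrition 0.1250.
Raw shares: Bellamy Transit 10,532.43; Redwood Youth 19,659.33; Meridian Advocacy 36,859.96; Lakeview Nutrition 9,578.29.
Rounded to nearest $1: Bellamy Transit $10,532; Redwood Youth $19,659; Meridian Advocacy $36,860; Lakeview Nutrition $9,578. Sum = $76,629.
Difference $76,630 − $76,629 = +$1 applied to largest allocation (Meridian Advocacy): Meridian Advocacy becomes $36,861.

Bellamy Transit: $10,532; Redwood Youth: $19,659; Meridian Advocacy: $36,861; Lakeview Nutrition: $9,578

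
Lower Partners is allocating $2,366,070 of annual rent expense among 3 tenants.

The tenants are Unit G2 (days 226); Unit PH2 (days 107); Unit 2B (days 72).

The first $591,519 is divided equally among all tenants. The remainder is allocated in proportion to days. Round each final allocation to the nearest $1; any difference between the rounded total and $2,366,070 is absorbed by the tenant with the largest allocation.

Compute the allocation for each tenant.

Unit G2: $1,187,416; Unit PH2: $666,005; Unit 2B: $512,649

First tranche $591,519 split equally: $197,173 each.
Remainder $1,774,551 by days (total 405): Unit G2 990,243.27 → $990,243; Unit PH2 468,831.99 → $468,832; Unit 2B 315,475.73 → $315,476.
Totals: Unit G2 $197,173 + $990,243 = $1,187,416; Unit PH2 $197,173 + $468,832 = $666,005; Unit 2B $197,173 + $315,476 = $512,649.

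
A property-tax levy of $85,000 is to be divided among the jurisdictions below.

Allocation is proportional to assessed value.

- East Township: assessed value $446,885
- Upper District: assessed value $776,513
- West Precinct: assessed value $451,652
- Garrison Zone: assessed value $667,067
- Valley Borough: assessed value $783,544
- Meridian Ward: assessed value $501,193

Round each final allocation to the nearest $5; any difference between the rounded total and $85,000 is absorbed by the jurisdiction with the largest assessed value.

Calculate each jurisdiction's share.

Assessed value total: 3,626,854.
Pro-rata amounts: East Township 446,885/3,626,854 × $85,000 = 10,473.33; Upper District 776,513/3,626,854 × $85,000 = 18,198.58; West Precinct 451,652/3,626,854 × $85,000 = 10,585.05; Garrison Zone 667,067/3,626,854 × $85,000 = 15,633.58; Valley Borough 783,544/3,626,854 × $85,000 = 18,363.36; Meridian Ward 501,193/3,626,854 × $85,000 = 11,746.10.
At nearest $5: East Township $10,475; Upper District $18,200; West Precinct $10,585; Garrison Zone $15,635; Valley Borough $18,365; Meridian Ward $11,745. Sum = $85,005.
Difference $85,000 − $85,005 = −$5 applied to largest assessed value (Valley Borough): Valley Borough becomes $18,360.

East Township: $10,475 · Upper District: $18,200 · West Precinct: $10,585 · Garrison Zone: $15,635 · Valley Borough: $18,360 · Meridian Ward: $11,745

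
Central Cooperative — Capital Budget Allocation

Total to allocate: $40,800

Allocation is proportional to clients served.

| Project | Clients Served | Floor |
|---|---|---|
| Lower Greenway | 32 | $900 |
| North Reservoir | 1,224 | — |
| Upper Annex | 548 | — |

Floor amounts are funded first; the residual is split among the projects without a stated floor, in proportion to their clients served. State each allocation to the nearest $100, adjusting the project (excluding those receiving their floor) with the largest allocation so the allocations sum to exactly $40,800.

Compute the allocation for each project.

Lower Greenway: $900; North Reservoir: $27,600; Upper Annex: $12,300

Fund the minimums — Lower Greenway $900. Balance $39,900.
Balance split over remaining clients served 1,772: North Reservoir 27,560.72 → $27,600; Upper Annex 12,339.28 → $12,300.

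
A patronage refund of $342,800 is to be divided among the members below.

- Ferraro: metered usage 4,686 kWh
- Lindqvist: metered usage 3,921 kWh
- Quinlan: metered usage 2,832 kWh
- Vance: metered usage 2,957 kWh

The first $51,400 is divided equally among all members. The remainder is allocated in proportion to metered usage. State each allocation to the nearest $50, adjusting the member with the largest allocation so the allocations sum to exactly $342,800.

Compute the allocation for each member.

Equal tier: $51,400 ÷ 4 = $12,850 apiece.
Remainder $291,400 by metered usage (total 14,396): Ferraro 94,852.76 → $94,850; Lindqvist 79,367.84 → $79,350; Quinlan 57,324.59 → $57,300; Vance 59,854.81 → $59,850.
Rounding difference +$50 on remainder applied to Ferraro.
Totals: Ferraro $12,850 + $94,900 = $107,750; Lindqvist $12,850 + $79,350 = $92,200; Quinlan $12,850 + $57,300 = $70,150; Vance $12,850 + $59,850 = $72,700.

Ferraro: $107,750 | Lindqvist: $92,200 | Quinlan: $70,150 | Vance: $72,700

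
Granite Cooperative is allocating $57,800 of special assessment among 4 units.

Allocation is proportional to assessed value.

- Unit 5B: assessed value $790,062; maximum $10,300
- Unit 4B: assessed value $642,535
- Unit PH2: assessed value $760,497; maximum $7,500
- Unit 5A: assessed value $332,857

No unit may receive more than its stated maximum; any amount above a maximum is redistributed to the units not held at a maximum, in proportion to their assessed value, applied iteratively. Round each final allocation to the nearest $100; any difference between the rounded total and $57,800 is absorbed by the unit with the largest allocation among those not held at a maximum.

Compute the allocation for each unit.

Unit 5B: $10,300 | Unit 4B: $26,300 | Unit PH2: $7,500 | Unit 5A: $13,700

Combined assessed value = 2,525,951.
Pro-rata shares before constraints: Unit 5B 18,078.57; Unit 4B 14,702.79; Unit PH2 17,402.05; Unit 5A 7,616.59.
Capped: Unit 5B ($10,300), Unit PH2 ($7,500); balance $40,000 reallocated over remaining assessed value 975,392.
Redistributed shares: Unit 4B 26,349.82 → $26,300; Unit 5A 13,650.18 → $13,700.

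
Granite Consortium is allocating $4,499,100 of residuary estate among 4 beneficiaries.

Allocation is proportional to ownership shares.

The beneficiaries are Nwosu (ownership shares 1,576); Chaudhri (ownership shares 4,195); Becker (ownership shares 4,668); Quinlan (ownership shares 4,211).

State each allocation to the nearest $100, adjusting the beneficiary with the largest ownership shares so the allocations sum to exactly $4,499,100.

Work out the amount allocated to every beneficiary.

Nwosu: $484,000; Chaudhri: $1,288,300; Becker: $1,433,600; Quinlan: $1,293,200

Sum of ownership shares: 1,576 + 4,195 + 4,668 + 4,211 = 14,650.
Raw shares: Nwosu 483,998.74; Chaudhri 1,288,308.84; Becker 1,433,569.88; Quinlan 1,293,222.53.
At nearest $100: Nwosu $484,000; Chaudhri $1,288,300; Becker $1,433,600; Quinlan $1,293,200. Sum = $4,499,100.
No rounding difference to absorb.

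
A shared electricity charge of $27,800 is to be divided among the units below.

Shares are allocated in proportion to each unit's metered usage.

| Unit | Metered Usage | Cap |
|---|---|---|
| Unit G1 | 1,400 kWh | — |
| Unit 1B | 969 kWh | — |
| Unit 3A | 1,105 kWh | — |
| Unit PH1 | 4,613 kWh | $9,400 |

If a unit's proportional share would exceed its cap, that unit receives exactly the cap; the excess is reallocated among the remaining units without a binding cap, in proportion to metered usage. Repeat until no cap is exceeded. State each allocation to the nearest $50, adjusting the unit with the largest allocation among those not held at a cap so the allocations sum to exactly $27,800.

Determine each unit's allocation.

Metered usage total: 8,087.
Pro-rata shares before constraints: Unit G1 4,812.66; Unit 1B 3,331.05; Unit 3A 3,798.57; Unit PH1 15,857.72.
Cap binds for Unit PH1 ($9,400); residual $18,400 reallocated over remaining metered usage 3,474.
Redistributed shares: Unit G1 7,415.08 → $7,400; Unit 1B 5,132.30 → $5,150; Unit 3A 5,852.62 → $5,850.

Unit G1: $7,400 | Unit 1B: $5,150 | Unit 3A: $5,850 | Unit PH1: $9,400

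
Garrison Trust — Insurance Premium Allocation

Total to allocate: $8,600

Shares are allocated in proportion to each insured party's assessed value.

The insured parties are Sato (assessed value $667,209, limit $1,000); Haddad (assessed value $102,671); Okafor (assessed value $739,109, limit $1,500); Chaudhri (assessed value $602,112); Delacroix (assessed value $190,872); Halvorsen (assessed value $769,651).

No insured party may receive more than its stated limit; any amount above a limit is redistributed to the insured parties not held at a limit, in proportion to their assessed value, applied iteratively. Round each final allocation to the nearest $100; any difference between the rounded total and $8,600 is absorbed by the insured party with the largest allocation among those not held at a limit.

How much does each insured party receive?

Combined assessed value = 3,071,624.
Unconstrained shares: Sato 1,868.07; Haddad 287.46; Okafor 2,069.37; Chaudhri 1,685.81; Delacroix 534.41; Halvorsen 2,154.89.
Held at cap: Sato ($1,000), Okafor ($1,500); remaining pool $6,100 reallocated over remaining assessed value 1,665,306.
Remaining shares: Haddad 376.08 → $400; Chaudhri 2,205.53 → $2,200; Delacroix 699.16 → $700; Halvorsen 2,819.22 → $2,800.

Sato: $1,000 · Haddad: $400 · Okafor: $1,500 · Chaudhri: $2,200 · Delacroix: $700 · Halvorsen: $2,800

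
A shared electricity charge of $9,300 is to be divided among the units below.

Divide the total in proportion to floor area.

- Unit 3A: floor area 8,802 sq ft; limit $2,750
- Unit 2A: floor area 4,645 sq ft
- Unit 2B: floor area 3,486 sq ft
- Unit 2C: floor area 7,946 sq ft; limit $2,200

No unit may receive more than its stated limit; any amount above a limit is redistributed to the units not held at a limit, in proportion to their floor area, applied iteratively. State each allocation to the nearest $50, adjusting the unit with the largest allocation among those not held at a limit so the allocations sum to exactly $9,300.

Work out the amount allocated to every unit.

Combined floor area = 24,879.
Pro-rata shares before constraints: Unit 3A 3,290.27; Unit 2A 1,736.34; Unit 2B 1,303.10; Unit 2C 2,970.29.
Cap binds for Unit 3A ($2,750), Unit 2C ($2,200); remaining pool $4,350 reallocated over remaining floor area 8,131.
Shares after redistribution: Unit 2A 2,485.03 → $2,500; Unit 2B 1,864.97 → $1,850.

Unit 3A: $2,750 · Unit 2A: $2,500 · Unit 2B: $1,850 · Unit 2C: $2,200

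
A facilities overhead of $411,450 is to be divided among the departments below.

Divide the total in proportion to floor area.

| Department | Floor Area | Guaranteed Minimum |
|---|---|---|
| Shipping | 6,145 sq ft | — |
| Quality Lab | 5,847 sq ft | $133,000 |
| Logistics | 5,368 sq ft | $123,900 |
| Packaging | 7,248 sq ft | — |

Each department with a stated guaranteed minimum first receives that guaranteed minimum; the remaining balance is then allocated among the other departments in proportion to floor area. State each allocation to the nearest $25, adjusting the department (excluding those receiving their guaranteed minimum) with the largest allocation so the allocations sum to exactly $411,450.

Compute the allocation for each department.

Shipping: $70,900; Quality Lab: $133,000; Logistics: $123,900; Packaging: $83,650

Fund the minimums — Quality Lab $133,000; Logistics $123,900. Remaining pool $154,550.
Remaining pool split over remaining floor area 13,393: Shipping 70,910.90 → $70,900; Packaging 83,639.10 → $83,650.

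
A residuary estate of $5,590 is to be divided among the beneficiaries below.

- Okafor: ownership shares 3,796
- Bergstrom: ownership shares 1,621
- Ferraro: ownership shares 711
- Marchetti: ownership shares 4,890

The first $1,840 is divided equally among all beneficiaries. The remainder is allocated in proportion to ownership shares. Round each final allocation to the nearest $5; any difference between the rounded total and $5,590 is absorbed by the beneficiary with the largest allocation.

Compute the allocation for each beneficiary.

Okafor: $1,750; Bergstrom: $1,010; Ferraro: $700; Marchetti: $2,130

$1,840 shared equally gives $460 per beneficiary.
Remainder $3,750 by ownership shares (total 11,018): Okafor 1,291.98 → $1,290; Bergstrom 551.71 → $550; Ferraro 241.99 → $240; Marchetti 1,664.32 → $1,665.
Rounding difference +$5 on remainder applied to Marchetti.
Totals: Okafor $460 + $1,290 = $1,750; Bergstrom $460 + $550 = $1,010; Ferraro $460 + $240 = $700; Marchetti $460 + $1,670 = $2,130.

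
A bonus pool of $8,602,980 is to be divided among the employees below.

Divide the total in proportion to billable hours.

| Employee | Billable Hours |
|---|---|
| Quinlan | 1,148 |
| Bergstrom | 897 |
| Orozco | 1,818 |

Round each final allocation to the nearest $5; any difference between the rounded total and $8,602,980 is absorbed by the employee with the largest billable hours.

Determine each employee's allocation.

Sum of billable hours: 1,148 + 897 + 1,818 = 3,863.
Unrounded shares: Quinlan 2,556,619.48; Bergstrom 1,997,637.34; Orozco 4,048,723.18.
Rounded to nearest $5: Quinlan $2,556,620; Bergstrom $1,997,635; Orozco $4,048,725. Sum = $8,602,980.
Rounded total matches; no reconciliation needed.

Quinlan: $2,556,620 · Bergstrom: $1,997,635 · Orozco: $4,048,725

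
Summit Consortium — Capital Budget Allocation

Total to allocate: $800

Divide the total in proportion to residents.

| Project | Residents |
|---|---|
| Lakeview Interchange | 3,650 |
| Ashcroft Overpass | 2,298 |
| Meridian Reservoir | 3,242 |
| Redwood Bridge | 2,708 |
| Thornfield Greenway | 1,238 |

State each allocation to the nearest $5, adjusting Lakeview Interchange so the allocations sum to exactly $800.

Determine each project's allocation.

Lakeview Interchange: $225; Ashcroft Overpass: $140; Meridian Reservoir: $195; Redwood Bridge: $165; Thornfield Greenway: $75

Combined residents = 13,136.
Proportional shares: Lakeview Interchange 3,650/13,136 × $800 = 222.29; Ashcroft Overpass 2,298/13,136 × $800 = 139.95; Meridian Reservoir 3,242/13,136 × $800 = 197.44; Redwood Bridge 2,708/13,136 × $800 = 164.92; Thornfield Greenway 1,238/13,136 × $800 = 75.40.
Rounded to nearest $5: Lakeview Interchange $220; Ashcroft Overpass $140; Meridian Reservoir $195; Redwood Bridge $165; Thornfield Greenway $75. Sum = $795.
Difference $800 − $795 = +$5 applied to Lakeview Interchange: Lakeview Interchange becomes $225.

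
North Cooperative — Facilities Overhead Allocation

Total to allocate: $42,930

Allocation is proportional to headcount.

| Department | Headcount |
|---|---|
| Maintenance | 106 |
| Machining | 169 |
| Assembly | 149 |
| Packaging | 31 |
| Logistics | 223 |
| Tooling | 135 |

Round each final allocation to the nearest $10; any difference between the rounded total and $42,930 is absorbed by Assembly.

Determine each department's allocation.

Maintenance: $5,600 · Machining: $8,920 · Assembly: $7,860 · Packaging: $1,640 · Logistics: $11,780 · Tooling: $7,130

Headcount total: 813.
Unrounded shares: Maintenance 106/813 × $42,930 = 5,597.27; Machining 169/813 × $42,930 = 8,923.95; Assembly 149/813 × $42,930 = 7,867.86; Packaging 31/813 × $42,930 = 1,636.94; Logistics 223/813 × $42,930 = 11,775.39; Tooling 135/813 × $42,930 = 7,128.60.
Rounded to nearest $10: Maintenance $5,600; Machining $8,920; Assembly $7,870; Packaging $1,640; Logistics $11,780; Tooling $7,130. Sum = $42,940.
Difference $42,930 − $42,940 = −$10 applied to Assembly: Assembly becomes $7,860.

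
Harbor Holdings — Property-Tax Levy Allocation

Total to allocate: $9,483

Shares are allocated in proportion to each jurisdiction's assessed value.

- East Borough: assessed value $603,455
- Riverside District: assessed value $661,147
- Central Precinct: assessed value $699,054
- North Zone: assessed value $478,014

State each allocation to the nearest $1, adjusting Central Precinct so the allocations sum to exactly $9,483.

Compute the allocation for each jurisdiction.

East Borough: $2,344 | Riverside District: $2,568 | Central Precinct: $2,714 | North Zone: $1,857

Combined assessed value = 2,441,670.
Proportional shares: East Borough 603,455/2,441,670 × $9,483 = 2,343.71; Riverside District 661,147/2,441,670 × $9,483 = 2,567.77; Central Precinct 699,054/2,441,670 × $9,483 = 2,715.00; North Zone 478,014/2,441,670 × $9,483 = 1,856.52.
After rounding ($1): East Borough $2,344; Riverside District $2,568; Central Precinct $2,715; North Zone $1,857. Sum = $9,484.
Difference $9,483 − $9,484 = −$1 applied to Central Precinct: Central Precinct becomes $2,714.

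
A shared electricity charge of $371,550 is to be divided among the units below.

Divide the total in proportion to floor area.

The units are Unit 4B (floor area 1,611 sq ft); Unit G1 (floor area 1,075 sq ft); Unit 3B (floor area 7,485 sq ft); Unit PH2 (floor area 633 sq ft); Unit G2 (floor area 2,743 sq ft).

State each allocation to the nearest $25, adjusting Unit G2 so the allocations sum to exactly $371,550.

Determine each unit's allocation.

Floor area total: 13,547.
Unrounded shares: Unit 4B 1,611/13,547 × $371,550 = 44,184.47; Unit G1 1,075/13,547 × $371,550 = 29,483.74; Unit 3B 7,485/13,547 × $371,550 = 205,289.12; Unit PH2 633/13,547 × $371,550 = 17,361.12; Unit G2 2,743/13,547 × $371,550 = 75,231.54.
Rounded to nearest $25: Unit 4B $44,175; Unit G1 $29,475; Unit 3B $205,300; Unit PH2 $17,350; Unit G2 $75,225. Sum = $371,525.
Difference $371,550 − $371,525 = +$25 applied to Unit G2: Unit G2 becomes $75,250.

Unit 4B: $44,175; Unit G1: $29,475; Unit 3B: $205,300; Unit PH2: $17,350; Unit G2: $75,250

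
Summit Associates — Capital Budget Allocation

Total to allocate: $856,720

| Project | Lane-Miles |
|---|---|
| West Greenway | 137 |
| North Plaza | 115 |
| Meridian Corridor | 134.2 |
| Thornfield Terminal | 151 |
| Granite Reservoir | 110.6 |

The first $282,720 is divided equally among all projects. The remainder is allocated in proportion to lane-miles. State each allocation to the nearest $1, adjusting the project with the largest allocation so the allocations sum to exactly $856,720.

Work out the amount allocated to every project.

West Greenway: $177,936; North Plaza: $158,443; Meridian Corridor: $175,455; Thornfield Terminal: $190,342; Granite Reservoir: $154,544

Equal tier: $282,720 ÷ 5 = $56,544 apiece.
Remainder $574,000 by lane-miles (total 647.8): West Greenway 121,392.41 → $121,392; North Plaza 101,898.73 → $101,899; Meridian Corridor 118,911.39 → $118,911; Thornfield Terminal 133,797.47 → $133,797; Granite Reservoir 98,000.00 → $98,000.
Rounding difference +$1 on remainder applied to Thornfield Terminal.
Totals: West Greenway $56,544 + $121,392 = $177,936; North Plaza $56,544 + $101,899 = $158,443; Meridian Corridor $56,544 + $118,911 = $175,455; Thornfield Terminal $56,544 + $133,798 = $190,342; Granite Reservoir $56,544 + $98,000 = $154,544.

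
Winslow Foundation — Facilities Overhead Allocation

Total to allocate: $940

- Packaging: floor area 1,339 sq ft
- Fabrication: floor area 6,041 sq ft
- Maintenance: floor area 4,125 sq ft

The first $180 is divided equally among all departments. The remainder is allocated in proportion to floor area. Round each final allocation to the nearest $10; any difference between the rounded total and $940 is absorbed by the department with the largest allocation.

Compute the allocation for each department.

Packaging: $150 | Fabrication: $460 | Maintenance: $330

First tranche $180 split equally: $60 each.
Remainder $760 by floor area (total 11,505): Packaging 88.45 → $90; Fabrication 399.06 → $400; Maintenance 272.49 → $270.
Totals: Packaging $60 + $90 = $150; Fabrication $60 + $400 = $460; Maintenance $60 + $270 = $330.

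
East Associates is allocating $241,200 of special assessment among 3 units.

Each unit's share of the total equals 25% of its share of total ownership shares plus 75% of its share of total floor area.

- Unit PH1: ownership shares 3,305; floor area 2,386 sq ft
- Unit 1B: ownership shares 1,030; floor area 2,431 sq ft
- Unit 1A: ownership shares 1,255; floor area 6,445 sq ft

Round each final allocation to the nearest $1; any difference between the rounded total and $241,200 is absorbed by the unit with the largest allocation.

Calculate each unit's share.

Totals — ownership shares 5,590, floor area 11,262.
Composite weights (25% ownership shares + 75% floor area): Unit PH1 0.3067; Unit 1B 0.2080; Unit 1A 0.4853.
Raw shares: Unit PH1 73,977.43; Unit 1B 50,159.56; Unit 1A 117,063.01.
After rounding ($1): Unit PH1 $73,977; Unit 1B $50,160; Unit 1A $117,063. Sum = $241,200.
No rounding difference to absorb.

Unit PH1: $73,977; Unit 1B: $50,160; Unit 1A: $117,063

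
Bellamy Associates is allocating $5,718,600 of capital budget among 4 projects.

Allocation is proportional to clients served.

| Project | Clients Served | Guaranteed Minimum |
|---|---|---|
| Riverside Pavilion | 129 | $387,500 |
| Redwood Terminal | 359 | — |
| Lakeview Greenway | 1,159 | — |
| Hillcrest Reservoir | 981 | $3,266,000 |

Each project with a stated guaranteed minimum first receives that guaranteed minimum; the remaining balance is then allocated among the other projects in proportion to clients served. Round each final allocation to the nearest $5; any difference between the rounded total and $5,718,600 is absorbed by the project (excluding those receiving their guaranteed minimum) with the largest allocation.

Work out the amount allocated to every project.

Riverside Pavilion: $387,500; Redwood Terminal: $488,385; Lakeview Greenway: $1,576,715; Hillcrest Reservoir: $3,266,000

Fund the minimums — Riverside Pavilion $387,500; Hillcrest Reservoir $3,266,000. Remaining pool $2,065,100.
Remaining pool split over remaining clients served 1,518: Redwood Terminal 488,386.63 → $488,385; Lakeview Greenway 1,576,713.37 → $1,576,715.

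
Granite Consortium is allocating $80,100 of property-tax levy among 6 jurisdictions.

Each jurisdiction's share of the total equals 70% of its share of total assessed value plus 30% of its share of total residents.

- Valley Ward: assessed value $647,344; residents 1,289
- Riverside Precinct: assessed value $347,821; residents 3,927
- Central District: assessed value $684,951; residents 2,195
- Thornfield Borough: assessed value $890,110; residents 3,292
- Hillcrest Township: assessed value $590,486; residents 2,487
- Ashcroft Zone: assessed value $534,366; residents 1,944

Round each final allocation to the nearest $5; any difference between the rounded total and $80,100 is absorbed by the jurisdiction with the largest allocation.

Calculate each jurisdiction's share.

Valley Ward: $11,870 | Riverside Precinct: $11,515 | Central District: $13,880 | Thornfield Borough: $18,730 | Hillcrest Township: $12,910 | Ashcroft Zone: $11,195

Assessed value total 3,695,078; residents total 15,134.
Blended shares (70% assessed value + 30% residents): Valley Ward 0.1482; Riverside Precinct 0.1437; Central District 0.1733; Thornfield Borough 0.2339; Hillcrest Township 0.1612; Ashcroft Zone 0.1398.
Proportional shares: Valley Ward 11,869.65; Riverside Precinct 11,513.27; Central District 13,878.87; Thornfield Borough 18,733.83; Hillcrest Township 12,909.07; Ashcroft Zone 11,195.31.
After rounding ($5): Valley Ward $11,870; Riverside Precinct $11,515; Central District $13,880; Thornfield Borough $18,735; Hillcrest Township $12,910; Ashcroft Zone $11,195. Sum = $80,105.
Difference $80,100 − $80,105 = −$5 applied to largest allocation (Thornfield Borough): Thornfield Borough becomes $18,730.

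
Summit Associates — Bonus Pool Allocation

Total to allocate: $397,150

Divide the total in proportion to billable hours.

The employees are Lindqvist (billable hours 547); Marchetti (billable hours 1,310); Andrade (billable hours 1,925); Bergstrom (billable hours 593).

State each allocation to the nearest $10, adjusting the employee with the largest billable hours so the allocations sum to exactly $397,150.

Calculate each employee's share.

Billable hours total: 4,375.
Proportional shares: Lindqvist 547/4,375 × $397,150 = 49,655.10; Marchetti 1,310/4,375 × $397,150 = 118,918.06; Andrade 1,925/4,375 × $397,150 = 174,746.00; Bergstrom 593/4,375 × $397,150 = 53,830.85.
At nearest $10: Lindqvist $49,660; Marchetti $118,920; Andrade $174,750; Bergstrom $53,830. Sum = $397,160.
Difference $397,150 − $397,160 = −$10 applied to largest billable hours (Andrade): Andrade becomes $174,740.

Lindqvist: $49,660 · Marchetti: $118,920 · Andrade: $174,740 · Bergstrom: $53,830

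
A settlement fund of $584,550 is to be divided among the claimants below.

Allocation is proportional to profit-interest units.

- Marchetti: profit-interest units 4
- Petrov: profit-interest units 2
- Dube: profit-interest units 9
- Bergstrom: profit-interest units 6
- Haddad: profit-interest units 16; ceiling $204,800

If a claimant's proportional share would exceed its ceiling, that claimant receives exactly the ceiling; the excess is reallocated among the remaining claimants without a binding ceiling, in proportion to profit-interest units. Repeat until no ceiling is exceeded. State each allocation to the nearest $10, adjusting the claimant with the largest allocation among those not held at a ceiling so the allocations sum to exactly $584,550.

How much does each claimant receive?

Marchetti: $72,330; Petrov: $36,170; Dube: $162,750; Bergstrom: $108,500; Haddad: $204,800

Total profit-interest units = 37.
Unconstrained shares: Marchetti 63,194.59; Petrov 31,597.30; Dube 142,187.84; Bergstrom 94,791.89; Haddad 252,778.38.
Capped: Haddad ($204,800); residual $379,750 reallocated over remaining profit-interest units 21.
Redistributed shares: Marchetti 72,333.33 → $72,330; Petrov 36,166.67 → $36,170; Dube 162,750.00 → $162,750; Bergstrom 108,500.00 → $108,500.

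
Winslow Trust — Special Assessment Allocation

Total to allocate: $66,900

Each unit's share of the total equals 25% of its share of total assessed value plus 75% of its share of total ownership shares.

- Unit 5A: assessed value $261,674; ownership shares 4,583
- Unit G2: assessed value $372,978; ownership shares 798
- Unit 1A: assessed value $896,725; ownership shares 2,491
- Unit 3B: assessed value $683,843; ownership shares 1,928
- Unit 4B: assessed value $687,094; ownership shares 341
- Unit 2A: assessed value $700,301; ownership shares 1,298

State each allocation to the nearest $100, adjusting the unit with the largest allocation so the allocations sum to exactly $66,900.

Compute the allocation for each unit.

Unit 5A: $21,400 · Unit G2: $5,200 · Unit 1A: $15,100 · Unit 3B: $11,600 · Unit 4B: $4,700 · Unit 2A: $8,900

Totals — assessed value 3,602,615, ownership shares 11,439.
Combined weights (25% assessed value + 75% ownership shares): Unit 5A 0.3186; Unit G2 0.0782; Unit 1A 0.2256; Unit 3B 0.1739; Unit 4B 0.0700; Unit 2A 0.1337.
Pro-rata amounts: Unit 5A 21,317.27; Unit G2 5,231.81; Unit 1A 15,089.31; Unit 3B 11,631.52; Unit 4B 4,685.54; Unit 2A 8,944.55.
At nearest $100: Unit 5A $21,300; Unit G2 $5,200; Unit 1A $15,100; Unit 3B $11,600; Unit 4B $4,700; Unit 2A $8,900. Sum = $66,800.
Difference $66,900 − $66,800 = +$100 applied to largest allocation (Unit 5A): Unit 5A becomes $21,400.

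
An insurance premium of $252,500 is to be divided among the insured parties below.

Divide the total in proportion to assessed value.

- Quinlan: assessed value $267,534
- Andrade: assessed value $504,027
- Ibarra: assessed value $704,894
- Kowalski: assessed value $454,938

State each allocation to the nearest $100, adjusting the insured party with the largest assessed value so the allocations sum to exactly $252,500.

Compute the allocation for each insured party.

Sum of assessed value: 1,931,393.
Proportional shares: Quinlan 267,534/1,931,393 × $252,500 = 34,975.97; Andrade 504,027/1,931,393 × $252,500 = 65,893.80; Ibarra 704,894/1,931,393 × $252,500 = 92,154.07; Kowalski 454,938/1,931,393 × $252,500 = 59,476.16.
At nearest $100: Quinlan $35,000; Andrade $65,900; Ibarra $92,200; Kowalski $59,500. Sum = $252,600.
Difference $252,500 − $252,600 = −$100 applied to largest assessed value (Ibarra): Ibarra becomes $92,100.

Quinlan: $35,000 | Andrade: $65,900 | Ibarra: $92,100 | Kowalski: $59,500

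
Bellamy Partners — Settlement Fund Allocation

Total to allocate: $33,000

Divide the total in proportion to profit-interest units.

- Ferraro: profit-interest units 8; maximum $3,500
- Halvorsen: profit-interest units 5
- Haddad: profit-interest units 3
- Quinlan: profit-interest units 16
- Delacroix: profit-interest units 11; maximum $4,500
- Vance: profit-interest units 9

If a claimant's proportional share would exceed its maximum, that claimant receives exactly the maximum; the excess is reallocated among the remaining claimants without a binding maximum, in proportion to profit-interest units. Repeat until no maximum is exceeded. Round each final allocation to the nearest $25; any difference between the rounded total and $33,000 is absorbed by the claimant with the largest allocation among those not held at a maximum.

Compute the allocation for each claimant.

Ferraro: $3,500; Halvorsen: $3,800; Haddad: $2,275; Quinlan: $12,100; Delacroix: $4,500; Vance: $6,825

Total profit-interest units = 52.
Pro-rata shares before constraints: Ferraro 5,076.92; Halvorsen 3,173.08; Haddad 1,903.85; Quinlan 10,153.85; Delacroix 6,980.77; Vance 5,711.54.
Capped: Ferraro ($3,500), Delacroix ($4,500); balance $25,000 reallocated over remaining profit-interest units 33.
Shares after redistribution: Halvorsen 3,787.88 → $3,800; Haddad 2,272.73 → $2,275; Quinlan 12,121.21 → $12,125; Vance 6,818.18 → $6,825.
Rounding difference −$25 applied to Quinlan → $12,100.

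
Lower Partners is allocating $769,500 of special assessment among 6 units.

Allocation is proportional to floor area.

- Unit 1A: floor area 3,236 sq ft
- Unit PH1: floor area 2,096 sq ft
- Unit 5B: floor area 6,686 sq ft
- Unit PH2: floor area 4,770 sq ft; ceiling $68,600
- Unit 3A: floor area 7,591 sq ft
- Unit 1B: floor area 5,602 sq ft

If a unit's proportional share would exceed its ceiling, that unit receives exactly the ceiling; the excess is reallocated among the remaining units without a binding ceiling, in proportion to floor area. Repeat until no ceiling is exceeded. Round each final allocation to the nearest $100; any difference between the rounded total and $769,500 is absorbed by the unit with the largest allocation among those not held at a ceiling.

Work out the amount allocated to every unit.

Unit 1A: $90,000; Unit PH1: $58,300; Unit 5B: $185,900; Unit PH2: $68,600; Unit 3A: $211,000; Unit 1B: $155,700

Combined floor area = 29,981.
Proportional shares (ignoring caps): Unit 1A 83,056.00; Unit PH1 53,796.47; Unit 5B 171,604.58; Unit PH2 122,428.04; Unit 3A 194,832.54; Unit 1B 143,782.36.
Held at cap: Unit PH2 ($68,600); residual $700,900 reallocated over remaining floor area 25,211.
Redistributed shares: Unit 1A 89,965.19 → $90,000; Unit PH1 58,271.64 → $58,300; Unit 5B 185,879.87 → $185,900; Unit 3A 211,040.10 → $211,000; Unit 1B 155,743.20 → $155,700.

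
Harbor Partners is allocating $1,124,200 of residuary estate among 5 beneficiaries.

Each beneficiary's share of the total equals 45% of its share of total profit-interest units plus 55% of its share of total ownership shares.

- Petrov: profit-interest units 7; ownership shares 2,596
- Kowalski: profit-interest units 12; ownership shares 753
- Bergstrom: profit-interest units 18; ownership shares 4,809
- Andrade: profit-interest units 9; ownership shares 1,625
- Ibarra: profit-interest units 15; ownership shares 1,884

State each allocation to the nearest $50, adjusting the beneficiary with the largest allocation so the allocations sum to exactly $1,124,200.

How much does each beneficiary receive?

Profit-interest units total 61; ownership shares total 11,667.
Composite weights (45% profit-interest units + 55% ownership shares): Petrov 0.1740; Kowalski 0.1240; Bergstrom 0.3595; Andrade 0.1430; Ibarra 0.1995.
Unrounded shares: Petrov 195,631.83; Kowalski 139,425.70; Bergstrom 404,139.12; Andrade 160,758.80; Ibarra 224,244.56.
After rounding ($50): Petrov $195,650; Kowalski $139,450; Bergstrom $404,150; Andrade $160,750; Ibarra $224,250. Sum = $1,124,250.
Difference $1,124,200 − $1,124,250 = −$50 applied to largest allocation (Bergstrom): Bergstrom becomes $404,100.

Petrov: $195,650; Kowalski: $139,450; Bergstrom: $404,100; Andrade: $160,750; Ibarra: $224,250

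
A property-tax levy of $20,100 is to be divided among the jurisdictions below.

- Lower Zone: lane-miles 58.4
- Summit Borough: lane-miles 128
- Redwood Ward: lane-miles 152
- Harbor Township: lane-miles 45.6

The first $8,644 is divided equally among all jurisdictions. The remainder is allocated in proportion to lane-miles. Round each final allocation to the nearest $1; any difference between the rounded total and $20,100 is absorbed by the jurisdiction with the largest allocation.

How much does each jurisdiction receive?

Lower Zone: $3,903 | Summit Borough: $5,980 | Redwood Ward: $6,696 | Harbor Township: $3,521

$8,644 shared equally gives $2,161 per jurisdiction.
Remainder $11,456 by lane-miles (total 384): Lower Zone 1,742.27 → $1,742; Summit Borough 3,818.67 → $3,819; Redwood Ward 4,534.67 → $4,535; Harbor Township 1,360.40 → $1,360.
Totals: Lower Zone $2,161 + $1,742 = $3,903; Summit Borough $2,161 + $3,819 = $5,980; Redwood Ward $2,161 + $4,535 = $6,696; Harbor Township $2,161 + $1,360 = $3,521.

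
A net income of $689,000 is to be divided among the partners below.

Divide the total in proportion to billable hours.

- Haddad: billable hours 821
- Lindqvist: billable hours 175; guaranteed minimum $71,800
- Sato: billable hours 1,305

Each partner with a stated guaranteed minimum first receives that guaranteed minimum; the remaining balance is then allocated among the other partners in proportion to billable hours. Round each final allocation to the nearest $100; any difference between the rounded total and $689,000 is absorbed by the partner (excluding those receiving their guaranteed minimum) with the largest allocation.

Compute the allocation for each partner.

Haddad: $238,300 · Lindqvist: $71,800 · Sato: $378,900

Minimums first: Lindqvist $71,800. Remaining pool $617,200.
Remaining pool split over remaining billable hours 2,126: Haddad 238,344.87 → $238,300; Sato 378,855.13 → $378,900.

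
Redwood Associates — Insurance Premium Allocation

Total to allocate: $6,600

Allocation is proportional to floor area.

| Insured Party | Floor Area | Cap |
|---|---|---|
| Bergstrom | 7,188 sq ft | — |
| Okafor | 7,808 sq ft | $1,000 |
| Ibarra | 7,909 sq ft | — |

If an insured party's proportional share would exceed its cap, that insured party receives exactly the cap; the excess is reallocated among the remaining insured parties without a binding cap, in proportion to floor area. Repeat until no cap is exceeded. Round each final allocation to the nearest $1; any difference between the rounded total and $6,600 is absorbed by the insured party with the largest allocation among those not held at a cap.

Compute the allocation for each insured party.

Bergstrom: $2,666; Okafor: $1,000; Ibarra: $2,934

Combined floor area = 22,905.
Unconstrained shares: Bergstrom 2,071.20; Okafor 2,249.85; Ibarra 2,278.95.
Cap binds for Okafor ($1,000); remaining pool $5,600 reallocated over remaining floor area 15,097.
Remaining shares: Bergstrom 2,666.28 → $2,666; Ibarra 2,933.72 → $2,934.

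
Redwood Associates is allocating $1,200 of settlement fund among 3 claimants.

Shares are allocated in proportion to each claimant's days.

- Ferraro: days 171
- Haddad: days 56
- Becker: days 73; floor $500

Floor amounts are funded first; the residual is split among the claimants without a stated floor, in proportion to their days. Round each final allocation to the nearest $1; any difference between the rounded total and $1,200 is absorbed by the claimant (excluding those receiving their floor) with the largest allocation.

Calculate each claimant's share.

Guaranteed amounts: Becker $500. Residual $700.
Residual split over remaining days 227: Ferraro 527.31 → $527; Haddad 172.69 → $173.

Ferraro: $527; Haddad: $173; Becker: $500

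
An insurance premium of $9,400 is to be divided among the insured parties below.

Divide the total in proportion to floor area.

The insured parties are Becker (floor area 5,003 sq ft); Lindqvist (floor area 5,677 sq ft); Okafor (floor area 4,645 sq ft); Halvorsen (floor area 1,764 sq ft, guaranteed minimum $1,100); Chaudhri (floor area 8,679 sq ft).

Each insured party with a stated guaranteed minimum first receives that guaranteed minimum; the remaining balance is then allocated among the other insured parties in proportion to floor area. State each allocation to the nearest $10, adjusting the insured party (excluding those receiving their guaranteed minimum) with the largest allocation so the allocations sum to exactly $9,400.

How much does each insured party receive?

Minimums first: Halvorsen $1,100. Remaining pool $8,300.
Remaining pool split over remaining floor area 24,004: Becker 1,729.92 → $1,730; Lindqvist 1,962.97 → $1,960; Okafor 1,606.13 → $1,610; Chaudhri 3,000.99 → $3,000.

Becker: $1,730 | Lindqvist: $1,960 | Okafor: $1,610 | Halvorsen: $1,100 | Chaudhri: $3,000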